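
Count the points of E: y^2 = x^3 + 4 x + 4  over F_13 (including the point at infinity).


For each x in F_13, count y with y^2 = x^3 + 4 x + 4 mod 13:
  x = 0: RHS = 4, y in [2, 11]  -> 2 point(s)
  x = 1: RHS = 9, y in [3, 10]  -> 2 point(s)
  x = 3: RHS = 4, y in [2, 11]  -> 2 point(s)
  x = 6: RHS = 10, y in [6, 7]  -> 2 point(s)
  x = 10: RHS = 4, y in [2, 11]  -> 2 point(s)
  x = 11: RHS = 1, y in [1, 12]  -> 2 point(s)
  x = 12: RHS = 12, y in [5, 8]  -> 2 point(s)
Affine points: 14. Add the point at infinity: total = 15.

#E(F_13) = 15


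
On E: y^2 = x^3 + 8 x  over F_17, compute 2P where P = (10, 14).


Doubling: s = (3 x1^2 + a) / (2 y1)
s = (3*10^2 + 8) / (2*14) mod 17 = 11
x3 = s^2 - 2 x1 mod 17 = 11^2 - 2*10 = 16
y3 = s (x1 - x3) - y1 mod 17 = 11 * (10 - 16) - 14 = 5

2P = (16, 5)


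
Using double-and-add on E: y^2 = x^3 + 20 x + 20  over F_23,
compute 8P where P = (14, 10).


k = 8 = 1000_2 (binary, LSB first: 0001)
Double-and-add from P = (14, 10):
  bit 0 = 0: acc unchanged = O
  bit 1 = 0: acc unchanged = O
  bit 2 = 0: acc unchanged = O
  bit 3 = 1: acc = O + (8, 5) = (8, 5)

8P = (8, 5)


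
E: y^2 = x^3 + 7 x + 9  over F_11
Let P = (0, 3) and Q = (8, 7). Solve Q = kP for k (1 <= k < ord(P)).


Enumerate multiples of P until we hit Q = (8, 7):
  1P = (0, 3)
  2P = (9, 3)
  3P = (2, 8)
  4P = (7, 7)
  5P = (5, 2)
  6P = (10, 10)
  7P = (6, 6)
  8P = (8, 4)
  9P = (8, 7)
Match found at i = 9.

k = 9


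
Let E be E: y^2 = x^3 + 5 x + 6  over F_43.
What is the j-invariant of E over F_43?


Delta = -16(4 a^3 + 27 b^2) mod 43 = 12
-1728 * (4 a)^3 = -1728 * (4*5)^3 mod 43 = 27
j = 27 * 12^(-1) mod 43 = 13

j = 13 (mod 43)


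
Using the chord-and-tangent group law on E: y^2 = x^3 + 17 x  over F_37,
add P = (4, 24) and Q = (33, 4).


P != Q, so use the chord formula.
s = (y2 - y1) / (x2 - x1) = (17) / (29) mod 37 = 21
x3 = s^2 - x1 - x2 mod 37 = 21^2 - 4 - 33 = 34
y3 = s (x1 - x3) - y1 mod 37 = 21 * (4 - 34) - 24 = 12

P + Q = (34, 12)


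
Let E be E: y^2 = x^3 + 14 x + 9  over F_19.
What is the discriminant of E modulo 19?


4 a^3 + 27 b^2 = 4*14^3 + 27*9^2 = 10976 + 2187 = 13163
Delta = -16 * (13163) = -210608
Delta mod 19 = 7

Delta = 7 (mod 19)


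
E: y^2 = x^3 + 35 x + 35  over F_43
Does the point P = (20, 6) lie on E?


Check whether y^2 = x^3 + 35 x + 35 (mod 43) for (x, y) = (20, 6).
LHS: y^2 = 6^2 mod 43 = 36
RHS: x^3 + 35 x + 35 = 20^3 + 35*20 + 35 mod 43 = 6
LHS != RHS

No, not on the curve


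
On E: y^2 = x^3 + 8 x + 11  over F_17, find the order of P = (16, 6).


Compute successive multiples of P until we hit O:
  1P = (16, 6)
  2P = (15, 2)
  3P = (2, 16)
  4P = (12, 13)
  5P = (8, 14)
  6P = (11, 6)
  7P = (7, 11)
  8P = (9, 9)
  ... (continuing to 18P)
  18P = O

ord(P) = 18


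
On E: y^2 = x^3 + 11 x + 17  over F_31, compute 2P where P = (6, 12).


Doubling: s = (3 x1^2 + a) / (2 y1)
s = (3*6^2 + 11) / (2*12) mod 31 = 14
x3 = s^2 - 2 x1 mod 31 = 14^2 - 2*6 = 29
y3 = s (x1 - x3) - y1 mod 31 = 14 * (6 - 29) - 12 = 7

2P = (29, 7)


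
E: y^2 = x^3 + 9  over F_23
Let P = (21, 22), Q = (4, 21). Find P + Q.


P != Q, so use the chord formula.
s = (y2 - y1) / (x2 - x1) = (22) / (6) mod 23 = 19
x3 = s^2 - x1 - x2 mod 23 = 19^2 - 21 - 4 = 14
y3 = s (x1 - x3) - y1 mod 23 = 19 * (21 - 14) - 22 = 19

P + Q = (14, 19)


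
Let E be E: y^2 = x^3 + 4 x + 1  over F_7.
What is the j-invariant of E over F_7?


Delta = -16(4 a^3 + 27 b^2) mod 7 = 1
-1728 * (4 a)^3 = -1728 * (4*4)^3 mod 7 = 1
j = 1 * 1^(-1) mod 7 = 1

j = 1 (mod 7)


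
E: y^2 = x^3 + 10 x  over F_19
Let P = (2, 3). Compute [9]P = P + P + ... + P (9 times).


k = 9 = 1001_2 (binary, LSB first: 1001)
Double-and-add from P = (2, 3):
  bit 0 = 1: acc = O + (2, 3) = (2, 3)
  bit 1 = 0: acc unchanged = (2, 3)
  bit 2 = 0: acc unchanged = (2, 3)
  bit 3 = 1: acc = (2, 3) + (1, 12) = (2, 16)

9P = (2, 16)


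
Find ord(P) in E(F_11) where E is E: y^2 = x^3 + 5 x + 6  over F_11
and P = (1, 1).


Compute successive multiples of P until we hit O:
  1P = (1, 1)
  2P = (3, 2)
  3P = (10, 0)
  4P = (3, 9)
  5P = (1, 10)
  6P = O

ord(P) = 6


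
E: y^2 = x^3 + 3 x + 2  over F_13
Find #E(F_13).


For each x in F_13, count y with y^2 = x^3 + 3 x + 2 mod 13:
  x = 2: RHS = 3, y in [4, 9]  -> 2 point(s)
  x = 3: RHS = 12, y in [5, 8]  -> 2 point(s)
  x = 4: RHS = 0, y in [0]  -> 1 point(s)
  x = 5: RHS = 12, y in [5, 8]  -> 2 point(s)
  x = 9: RHS = 4, y in [2, 11]  -> 2 point(s)
  x = 11: RHS = 1, y in [1, 12]  -> 2 point(s)
Affine points: 11. Add the point at infinity: total = 12.

#E(F_13) = 12


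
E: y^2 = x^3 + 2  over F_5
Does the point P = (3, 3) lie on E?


Check whether y^2 = x^3 + 0 x + 2 (mod 5) for (x, y) = (3, 3).
LHS: y^2 = 3^2 mod 5 = 4
RHS: x^3 + 0 x + 2 = 3^3 + 0*3 + 2 mod 5 = 4
LHS = RHS

Yes, on the curve


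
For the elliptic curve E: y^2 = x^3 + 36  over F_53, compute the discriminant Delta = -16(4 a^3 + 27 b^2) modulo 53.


4 a^3 + 27 b^2 = 4*0^3 + 27*36^2 = 0 + 34992 = 34992
Delta = -16 * (34992) = -559872
Delta mod 53 = 20

Delta = 20 (mod 53)


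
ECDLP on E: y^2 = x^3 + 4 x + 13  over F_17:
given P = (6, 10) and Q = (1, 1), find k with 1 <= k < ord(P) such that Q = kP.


Enumerate multiples of P until we hit Q = (1, 1):
  1P = (6, 10)
  2P = (1, 1)
Match found at i = 2.

k = 2


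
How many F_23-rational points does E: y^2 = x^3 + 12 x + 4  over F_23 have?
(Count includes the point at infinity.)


For each x in F_23, count y with y^2 = x^3 + 12 x + 4 mod 23:
  x = 0: RHS = 4, y in [2, 21]  -> 2 point(s)
  x = 2: RHS = 13, y in [6, 17]  -> 2 point(s)
  x = 4: RHS = 1, y in [1, 22]  -> 2 point(s)
  x = 6: RHS = 16, y in [4, 19]  -> 2 point(s)
  x = 9: RHS = 13, y in [6, 17]  -> 2 point(s)
  x = 11: RHS = 18, y in [8, 15]  -> 2 point(s)
  x = 12: RHS = 13, y in [6, 17]  -> 2 point(s)
  x = 14: RHS = 18, y in [8, 15]  -> 2 point(s)
  x = 18: RHS = 3, y in [7, 16]  -> 2 point(s)
  x = 21: RHS = 18, y in [8, 15]  -> 2 point(s)
Affine points: 20. Add the point at infinity: total = 21.

#E(F_23) = 21


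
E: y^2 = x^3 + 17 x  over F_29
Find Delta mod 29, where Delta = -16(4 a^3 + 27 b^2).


4 a^3 + 27 b^2 = 4*17^3 + 27*0^2 = 19652 + 0 = 19652
Delta = -16 * (19652) = -314432
Delta mod 29 = 15

Delta = 15 (mod 29)


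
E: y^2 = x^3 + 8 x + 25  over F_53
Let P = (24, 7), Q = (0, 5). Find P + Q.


P != Q, so use the chord formula.
s = (y2 - y1) / (x2 - x1) = (51) / (29) mod 53 = 31
x3 = s^2 - x1 - x2 mod 53 = 31^2 - 24 - 0 = 36
y3 = s (x1 - x3) - y1 mod 53 = 31 * (24 - 36) - 7 = 45

P + Q = (36, 45)


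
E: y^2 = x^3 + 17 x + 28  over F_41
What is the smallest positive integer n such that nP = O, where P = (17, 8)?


Compute successive multiples of P until we hit O:
  1P = (17, 8)
  2P = (23, 9)
  3P = (9, 7)
  4P = (40, 25)
  5P = (4, 23)
  6P = (24, 19)
  7P = (10, 3)
  8P = (12, 19)
  ... (continuing to 47P)
  47P = O

ord(P) = 47


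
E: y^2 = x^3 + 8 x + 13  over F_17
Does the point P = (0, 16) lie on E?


Check whether y^2 = x^3 + 8 x + 13 (mod 17) for (x, y) = (0, 16).
LHS: y^2 = 16^2 mod 17 = 1
RHS: x^3 + 8 x + 13 = 0^3 + 8*0 + 13 mod 17 = 13
LHS != RHS

No, not on the curve


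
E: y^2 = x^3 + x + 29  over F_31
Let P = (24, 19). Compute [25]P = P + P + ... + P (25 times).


k = 25 = 11001_2 (binary, LSB first: 10011)
Double-and-add from P = (24, 19):
  bit 0 = 1: acc = O + (24, 19) = (24, 19)
  bit 1 = 0: acc unchanged = (24, 19)
  bit 2 = 0: acc unchanged = (24, 19)
  bit 3 = 1: acc = (24, 19) + (10, 27) = (22, 2)
  bit 4 = 1: acc = (22, 2) + (5, 29) = (18, 19)

25P = (18, 19)


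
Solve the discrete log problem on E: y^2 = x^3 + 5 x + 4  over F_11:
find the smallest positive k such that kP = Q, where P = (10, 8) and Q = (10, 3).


Enumerate multiples of P until we hit Q = (10, 3):
  1P = (10, 8)
  2P = (5, 0)
  3P = (10, 3)
Match found at i = 3.

k = 3


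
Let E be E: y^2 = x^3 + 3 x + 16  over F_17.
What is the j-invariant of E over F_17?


Delta = -16(4 a^3 + 27 b^2) mod 17 = 16
-1728 * (4 a)^3 = -1728 * (4*3)^3 mod 17 = 15
j = 15 * 16^(-1) mod 17 = 2

j = 2 (mod 17)


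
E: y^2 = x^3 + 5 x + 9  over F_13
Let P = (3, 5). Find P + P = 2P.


Doubling: s = (3 x1^2 + a) / (2 y1)
s = (3*3^2 + 5) / (2*5) mod 13 = 11
x3 = s^2 - 2 x1 mod 13 = 11^2 - 2*3 = 11
y3 = s (x1 - x3) - y1 mod 13 = 11 * (3 - 11) - 5 = 11

2P = (11, 11)


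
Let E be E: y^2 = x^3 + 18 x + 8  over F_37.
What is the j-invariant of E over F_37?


Delta = -16(4 a^3 + 27 b^2) mod 37 = 36
-1728 * (4 a)^3 = -1728 * (4*18)^3 mod 37 = 23
j = 23 * 36^(-1) mod 37 = 14

j = 14 (mod 37)


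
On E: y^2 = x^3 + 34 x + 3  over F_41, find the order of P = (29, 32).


Compute successive multiples of P until we hit O:
  1P = (29, 32)
  2P = (19, 28)
  3P = (3, 3)
  4P = (8, 34)
  5P = (20, 14)
  6P = (37, 34)
  7P = (34, 18)
  8P = (17, 0)
  ... (continuing to 16P)
  16P = O

ord(P) = 16


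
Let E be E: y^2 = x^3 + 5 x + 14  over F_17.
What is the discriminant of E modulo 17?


4 a^3 + 27 b^2 = 4*5^3 + 27*14^2 = 500 + 5292 = 5792
Delta = -16 * (5792) = -92672
Delta mod 17 = 12

Delta = 12 (mod 17)


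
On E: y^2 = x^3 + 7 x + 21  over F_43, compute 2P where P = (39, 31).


Doubling: s = (3 x1^2 + a) / (2 y1)
s = (3*39^2 + 7) / (2*31) mod 43 = 21
x3 = s^2 - 2 x1 mod 43 = 21^2 - 2*39 = 19
y3 = s (x1 - x3) - y1 mod 43 = 21 * (39 - 19) - 31 = 2

2P = (19, 2)


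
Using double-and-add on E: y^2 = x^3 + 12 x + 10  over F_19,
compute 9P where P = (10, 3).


k = 9 = 1001_2 (binary, LSB first: 1001)
Double-and-add from P = (10, 3):
  bit 0 = 1: acc = O + (10, 3) = (10, 3)
  bit 1 = 0: acc unchanged = (10, 3)
  bit 2 = 0: acc unchanged = (10, 3)
  bit 3 = 1: acc = (10, 3) + (12, 18) = (1, 17)

9P = (1, 17)


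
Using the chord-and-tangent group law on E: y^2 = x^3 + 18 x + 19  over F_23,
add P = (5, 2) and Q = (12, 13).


P != Q, so use the chord formula.
s = (y2 - y1) / (x2 - x1) = (11) / (7) mod 23 = 18
x3 = s^2 - x1 - x2 mod 23 = 18^2 - 5 - 12 = 8
y3 = s (x1 - x3) - y1 mod 23 = 18 * (5 - 8) - 2 = 13

P + Q = (8, 13)


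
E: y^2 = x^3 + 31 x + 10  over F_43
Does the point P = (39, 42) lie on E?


Check whether y^2 = x^3 + 31 x + 10 (mod 43) for (x, y) = (39, 42).
LHS: y^2 = 42^2 mod 43 = 1
RHS: x^3 + 31 x + 10 = 39^3 + 31*39 + 10 mod 43 = 37
LHS != RHS

No, not on the curve


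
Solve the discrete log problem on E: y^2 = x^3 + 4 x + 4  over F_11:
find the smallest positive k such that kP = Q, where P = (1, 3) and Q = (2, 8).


Enumerate multiples of P until we hit Q = (2, 8):
  1P = (1, 3)
  2P = (7, 1)
  3P = (8, 3)
  4P = (2, 8)
Match found at i = 4.

k = 4


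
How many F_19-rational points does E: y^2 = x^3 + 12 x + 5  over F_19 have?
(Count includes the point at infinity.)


For each x in F_19, count y with y^2 = x^3 + 12 x + 5 mod 19:
  x = 0: RHS = 5, y in [9, 10]  -> 2 point(s)
  x = 3: RHS = 11, y in [7, 12]  -> 2 point(s)
  x = 5: RHS = 0, y in [0]  -> 1 point(s)
  x = 8: RHS = 5, y in [9, 10]  -> 2 point(s)
  x = 9: RHS = 6, y in [5, 14]  -> 2 point(s)
  x = 10: RHS = 4, y in [2, 17]  -> 2 point(s)
  x = 11: RHS = 5, y in [9, 10]  -> 2 point(s)
  x = 15: RHS = 7, y in [8, 11]  -> 2 point(s)
  x = 17: RHS = 11, y in [7, 12]  -> 2 point(s)
  x = 18: RHS = 11, y in [7, 12]  -> 2 point(s)
Affine points: 19. Add the point at infinity: total = 20.

#E(F_19) = 20


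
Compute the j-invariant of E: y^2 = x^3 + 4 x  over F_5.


Delta = -16(4 a^3 + 27 b^2) mod 5 = 4
-1728 * (4 a)^3 = -1728 * (4*4)^3 mod 5 = 2
j = 2 * 4^(-1) mod 5 = 3

j = 3 (mod 5)


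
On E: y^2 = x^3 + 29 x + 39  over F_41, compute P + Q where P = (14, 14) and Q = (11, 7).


P != Q, so use the chord formula.
s = (y2 - y1) / (x2 - x1) = (34) / (38) mod 41 = 16
x3 = s^2 - x1 - x2 mod 41 = 16^2 - 14 - 11 = 26
y3 = s (x1 - x3) - y1 mod 41 = 16 * (14 - 26) - 14 = 40

P + Q = (26, 40)


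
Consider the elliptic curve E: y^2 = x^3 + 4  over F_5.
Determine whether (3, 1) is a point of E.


Check whether y^2 = x^3 + 0 x + 4 (mod 5) for (x, y) = (3, 1).
LHS: y^2 = 1^2 mod 5 = 1
RHS: x^3 + 0 x + 4 = 3^3 + 0*3 + 4 mod 5 = 1
LHS = RHS

Yes, on the curve


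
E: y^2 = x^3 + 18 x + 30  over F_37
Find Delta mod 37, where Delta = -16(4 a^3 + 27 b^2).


4 a^3 + 27 b^2 = 4*18^3 + 27*30^2 = 23328 + 24300 = 47628
Delta = -16 * (47628) = -762048
Delta mod 37 = 4

Delta = 4 (mod 37)


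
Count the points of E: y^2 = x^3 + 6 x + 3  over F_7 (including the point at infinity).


For each x in F_7, count y with y^2 = x^3 + 6 x + 3 mod 7:
  x = 2: RHS = 2, y in [3, 4]  -> 2 point(s)
  x = 4: RHS = 0, y in [0]  -> 1 point(s)
  x = 5: RHS = 4, y in [2, 5]  -> 2 point(s)
Affine points: 5. Add the point at infinity: total = 6.

#E(F_7) = 6


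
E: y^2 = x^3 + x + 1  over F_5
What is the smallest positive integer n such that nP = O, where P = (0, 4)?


Compute successive multiples of P until we hit O:
  1P = (0, 4)
  2P = (4, 3)
  3P = (2, 4)
  4P = (3, 1)
  5P = (3, 4)
  6P = (2, 1)
  7P = (4, 2)
  8P = (0, 1)
  ... (continuing to 9P)
  9P = O

ord(P) = 9


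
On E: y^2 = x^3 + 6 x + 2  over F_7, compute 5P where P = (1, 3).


k = 5 = 101_2 (binary, LSB first: 101)
Double-and-add from P = (1, 3):
  bit 0 = 1: acc = O + (1, 3) = (1, 3)
  bit 1 = 0: acc unchanged = (1, 3)
  bit 2 = 1: acc = (1, 3) + (0, 4) = (0, 3)

5P = (0, 3)


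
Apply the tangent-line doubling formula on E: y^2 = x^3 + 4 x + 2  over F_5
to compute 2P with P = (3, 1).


Doubling: s = (3 x1^2 + a) / (2 y1)
s = (3*3^2 + 4) / (2*1) mod 5 = 3
x3 = s^2 - 2 x1 mod 5 = 3^2 - 2*3 = 3
y3 = s (x1 - x3) - y1 mod 5 = 3 * (3 - 3) - 1 = 4

2P = (3, 4)


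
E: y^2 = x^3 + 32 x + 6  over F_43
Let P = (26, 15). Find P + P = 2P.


Doubling: s = (3 x1^2 + a) / (2 y1)
s = (3*26^2 + 32) / (2*15) mod 43 = 40
x3 = s^2 - 2 x1 mod 43 = 40^2 - 2*26 = 0
y3 = s (x1 - x3) - y1 mod 43 = 40 * (26 - 0) - 15 = 36

2P = (0, 36)


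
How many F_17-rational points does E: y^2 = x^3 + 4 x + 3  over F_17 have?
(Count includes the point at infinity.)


For each x in F_17, count y with y^2 = x^3 + 4 x + 3 mod 17:
  x = 1: RHS = 8, y in [5, 12]  -> 2 point(s)
  x = 2: RHS = 2, y in [6, 11]  -> 2 point(s)
  x = 3: RHS = 8, y in [5, 12]  -> 2 point(s)
  x = 4: RHS = 15, y in [7, 10]  -> 2 point(s)
  x = 7: RHS = 0, y in [0]  -> 1 point(s)
  x = 11: RHS = 1, y in [1, 16]  -> 2 point(s)
  x = 13: RHS = 8, y in [5, 12]  -> 2 point(s)
  x = 14: RHS = 15, y in [7, 10]  -> 2 point(s)
  x = 15: RHS = 4, y in [2, 15]  -> 2 point(s)
  x = 16: RHS = 15, y in [7, 10]  -> 2 point(s)
Affine points: 19. Add the point at infinity: total = 20.

#E(F_17) = 20


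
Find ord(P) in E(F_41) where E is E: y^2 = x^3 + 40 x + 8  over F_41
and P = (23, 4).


Compute successive multiples of P until we hit O:
  1P = (23, 4)
  2P = (38, 5)
  3P = (19, 40)
  4P = (39, 17)
  5P = (0, 7)
  6P = (26, 16)
  7P = (8, 15)
  8P = (14, 14)
  ... (continuing to 24P)
  24P = O

ord(P) = 24


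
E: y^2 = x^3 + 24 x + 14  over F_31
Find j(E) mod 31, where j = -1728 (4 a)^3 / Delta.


Delta = -16(4 a^3 + 27 b^2) mod 31 = 24
-1728 * (4 a)^3 = -1728 * (4*24)^3 mod 31 = 30
j = 30 * 24^(-1) mod 31 = 9

j = 9 (mod 31)


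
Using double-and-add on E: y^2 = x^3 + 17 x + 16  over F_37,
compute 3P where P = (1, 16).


k = 3 = 11_2 (binary, LSB first: 11)
Double-and-add from P = (1, 16):
  bit 0 = 1: acc = O + (1, 16) = (1, 16)
  bit 1 = 1: acc = (1, 16) + (14, 36) = (34, 30)

3P = (34, 30)


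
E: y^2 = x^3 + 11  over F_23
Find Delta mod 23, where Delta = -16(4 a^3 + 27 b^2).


4 a^3 + 27 b^2 = 4*0^3 + 27*11^2 = 0 + 3267 = 3267
Delta = -16 * (3267) = -52272
Delta mod 23 = 7

Delta = 7 (mod 23)


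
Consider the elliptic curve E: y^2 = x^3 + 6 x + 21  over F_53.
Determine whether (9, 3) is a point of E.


Check whether y^2 = x^3 + 6 x + 21 (mod 53) for (x, y) = (9, 3).
LHS: y^2 = 3^2 mod 53 = 9
RHS: x^3 + 6 x + 21 = 9^3 + 6*9 + 21 mod 53 = 9
LHS = RHS

Yes, on the curve


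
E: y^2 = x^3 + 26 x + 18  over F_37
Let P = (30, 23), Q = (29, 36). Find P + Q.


P != Q, so use the chord formula.
s = (y2 - y1) / (x2 - x1) = (13) / (36) mod 37 = 24
x3 = s^2 - x1 - x2 mod 37 = 24^2 - 30 - 29 = 36
y3 = s (x1 - x3) - y1 mod 37 = 24 * (30 - 36) - 23 = 18

P + Q = (36, 18)


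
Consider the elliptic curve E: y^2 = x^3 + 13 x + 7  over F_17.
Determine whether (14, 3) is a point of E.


Check whether y^2 = x^3 + 13 x + 7 (mod 17) for (x, y) = (14, 3).
LHS: y^2 = 3^2 mod 17 = 9
RHS: x^3 + 13 x + 7 = 14^3 + 13*14 + 7 mod 17 = 9
LHS = RHS

Yes, on the curve


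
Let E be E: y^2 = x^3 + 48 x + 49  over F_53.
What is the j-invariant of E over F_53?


Delta = -16(4 a^3 + 27 b^2) mod 53 = 28
-1728 * (4 a)^3 = -1728 * (4*48)^3 mod 53 = 10
j = 10 * 28^(-1) mod 53 = 42

j = 42 (mod 53)


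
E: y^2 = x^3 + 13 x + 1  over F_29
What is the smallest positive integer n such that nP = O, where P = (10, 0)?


Compute successive multiples of P until we hit O:
  1P = (10, 0)
  2P = O

ord(P) = 2


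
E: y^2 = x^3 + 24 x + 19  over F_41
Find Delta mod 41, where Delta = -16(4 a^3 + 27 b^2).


4 a^3 + 27 b^2 = 4*24^3 + 27*19^2 = 55296 + 9747 = 65043
Delta = -16 * (65043) = -1040688
Delta mod 41 = 15

Delta = 15 (mod 41)


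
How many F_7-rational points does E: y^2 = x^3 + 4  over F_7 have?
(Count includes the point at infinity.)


For each x in F_7, count y with y^2 = x^3 + 0 x + 4 mod 7:
  x = 0: RHS = 4, y in [2, 5]  -> 2 point(s)
Affine points: 2. Add the point at infinity: total = 3.

#E(F_7) = 3


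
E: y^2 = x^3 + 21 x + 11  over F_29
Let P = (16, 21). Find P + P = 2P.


Doubling: s = (3 x1^2 + a) / (2 y1)
s = (3*16^2 + 21) / (2*21) mod 29 = 25
x3 = s^2 - 2 x1 mod 29 = 25^2 - 2*16 = 13
y3 = s (x1 - x3) - y1 mod 29 = 25 * (16 - 13) - 21 = 25

2P = (13, 25)


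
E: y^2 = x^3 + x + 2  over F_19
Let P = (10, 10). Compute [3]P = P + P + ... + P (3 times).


k = 3 = 11_2 (binary, LSB first: 11)
Double-and-add from P = (10, 10):
  bit 0 = 1: acc = O + (10, 10) = (10, 10)
  bit 1 = 1: acc = (10, 10) + (8, 3) = (18, 0)

3P = (18, 0)


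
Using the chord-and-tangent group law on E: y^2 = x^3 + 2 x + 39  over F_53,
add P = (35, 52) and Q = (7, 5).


P != Q, so use the chord formula.
s = (y2 - y1) / (x2 - x1) = (6) / (25) mod 53 = 49
x3 = s^2 - x1 - x2 mod 53 = 49^2 - 35 - 7 = 27
y3 = s (x1 - x3) - y1 mod 53 = 49 * (35 - 27) - 52 = 22

P + Q = (27, 22)


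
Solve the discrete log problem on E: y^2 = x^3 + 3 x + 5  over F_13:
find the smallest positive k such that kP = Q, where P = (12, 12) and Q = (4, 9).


Enumerate multiples of P until we hit Q = (4, 9):
  1P = (12, 12)
  2P = (11, 11)
  3P = (4, 9)
Match found at i = 3.

k = 3


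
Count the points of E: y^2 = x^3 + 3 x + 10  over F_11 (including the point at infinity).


For each x in F_11, count y with y^2 = x^3 + 3 x + 10 mod 11:
  x = 1: RHS = 3, y in [5, 6]  -> 2 point(s)
  x = 4: RHS = 9, y in [3, 8]  -> 2 point(s)
  x = 7: RHS = 0, y in [0]  -> 1 point(s)
Affine points: 5. Add the point at infinity: total = 6.

#E(F_11) = 6


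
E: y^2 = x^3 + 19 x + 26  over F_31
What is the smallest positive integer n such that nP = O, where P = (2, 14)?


Compute successive multiples of P until we hit O:
  1P = (2, 14)
  2P = (27, 17)
  3P = (10, 21)
  4P = (28, 2)
  5P = (8, 15)
  6P = (15, 20)
  7P = (21, 13)
  8P = (22, 5)
  ... (continuing to 22P)
  22P = O

ord(P) = 22


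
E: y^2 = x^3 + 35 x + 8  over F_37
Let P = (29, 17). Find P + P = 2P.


Doubling: s = (3 x1^2 + a) / (2 y1)
s = (3*29^2 + 35) / (2*17) mod 37 = 23
x3 = s^2 - 2 x1 mod 37 = 23^2 - 2*29 = 27
y3 = s (x1 - x3) - y1 mod 37 = 23 * (29 - 27) - 17 = 29

2P = (27, 29)


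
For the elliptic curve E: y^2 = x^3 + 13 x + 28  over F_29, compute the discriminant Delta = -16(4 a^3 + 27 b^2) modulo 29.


4 a^3 + 27 b^2 = 4*13^3 + 27*28^2 = 8788 + 21168 = 29956
Delta = -16 * (29956) = -479296
Delta mod 29 = 16

Delta = 16 (mod 29)


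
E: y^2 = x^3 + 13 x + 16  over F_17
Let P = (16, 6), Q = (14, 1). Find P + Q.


P != Q, so use the chord formula.
s = (y2 - y1) / (x2 - x1) = (12) / (15) mod 17 = 11
x3 = s^2 - x1 - x2 mod 17 = 11^2 - 16 - 14 = 6
y3 = s (x1 - x3) - y1 mod 17 = 11 * (16 - 6) - 6 = 2

P + Q = (6, 2)


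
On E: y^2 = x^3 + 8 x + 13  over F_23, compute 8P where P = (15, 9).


k = 8 = 1000_2 (binary, LSB first: 0001)
Double-and-add from P = (15, 9):
  bit 0 = 0: acc unchanged = O
  bit 1 = 0: acc unchanged = O
  bit 2 = 0: acc unchanged = O
  bit 3 = 1: acc = O + (15, 14) = (15, 14)

8P = (15, 14)


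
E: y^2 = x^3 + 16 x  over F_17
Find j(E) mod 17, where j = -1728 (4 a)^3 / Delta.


Delta = -16(4 a^3 + 27 b^2) mod 17 = 13
-1728 * (4 a)^3 = -1728 * (4*16)^3 mod 17 = 7
j = 7 * 13^(-1) mod 17 = 11

j = 11 (mod 17)


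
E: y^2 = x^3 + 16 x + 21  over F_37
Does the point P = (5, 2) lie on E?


Check whether y^2 = x^3 + 16 x + 21 (mod 37) for (x, y) = (5, 2).
LHS: y^2 = 2^2 mod 37 = 4
RHS: x^3 + 16 x + 21 = 5^3 + 16*5 + 21 mod 37 = 4
LHS = RHS

Yes, on the curve


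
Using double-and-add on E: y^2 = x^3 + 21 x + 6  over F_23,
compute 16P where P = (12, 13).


k = 16 = 10000_2 (binary, LSB first: 00001)
Double-and-add from P = (12, 13):
  bit 0 = 0: acc unchanged = O
  bit 1 = 0: acc unchanged = O
  bit 2 = 0: acc unchanged = O
  bit 3 = 0: acc unchanged = O
  bit 4 = 1: acc = O + (6, 16) = (6, 16)

16P = (6, 16)


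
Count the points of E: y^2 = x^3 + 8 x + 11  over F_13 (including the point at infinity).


For each x in F_13, count y with y^2 = x^3 + 8 x + 11 mod 13:
  x = 2: RHS = 9, y in [3, 10]  -> 2 point(s)
  x = 3: RHS = 10, y in [6, 7]  -> 2 point(s)
  x = 4: RHS = 3, y in [4, 9]  -> 2 point(s)
  x = 10: RHS = 12, y in [5, 8]  -> 2 point(s)
  x = 11: RHS = 0, y in [0]  -> 1 point(s)
Affine points: 9. Add the point at infinity: total = 10.

#E(F_13) = 10


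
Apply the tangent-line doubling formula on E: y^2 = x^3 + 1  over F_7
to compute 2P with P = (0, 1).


Doubling: s = (3 x1^2 + a) / (2 y1)
s = (3*0^2 + 0) / (2*1) mod 7 = 0
x3 = s^2 - 2 x1 mod 7 = 0^2 - 2*0 = 0
y3 = s (x1 - x3) - y1 mod 7 = 0 * (0 - 0) - 1 = 6

2P = (0, 6)


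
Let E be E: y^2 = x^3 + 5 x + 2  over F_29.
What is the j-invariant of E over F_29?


Delta = -16(4 a^3 + 27 b^2) mod 29 = 16
-1728 * (4 a)^3 = -1728 * (4*5)^3 mod 29 = 10
j = 10 * 16^(-1) mod 29 = 26

j = 26 (mod 29)


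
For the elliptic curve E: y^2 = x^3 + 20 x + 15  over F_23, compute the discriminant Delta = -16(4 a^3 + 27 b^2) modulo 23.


4 a^3 + 27 b^2 = 4*20^3 + 27*15^2 = 32000 + 6075 = 38075
Delta = -16 * (38075) = -609200
Delta mod 23 = 1

Delta = 1 (mod 23)


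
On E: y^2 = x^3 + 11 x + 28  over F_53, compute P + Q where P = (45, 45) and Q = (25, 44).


P != Q, so use the chord formula.
s = (y2 - y1) / (x2 - x1) = (52) / (33) mod 53 = 8
x3 = s^2 - x1 - x2 mod 53 = 8^2 - 45 - 25 = 47
y3 = s (x1 - x3) - y1 mod 53 = 8 * (45 - 47) - 45 = 45

P + Q = (47, 45)


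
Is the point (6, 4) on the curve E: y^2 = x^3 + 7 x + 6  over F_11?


Check whether y^2 = x^3 + 7 x + 6 (mod 11) for (x, y) = (6, 4).
LHS: y^2 = 4^2 mod 11 = 5
RHS: x^3 + 7 x + 6 = 6^3 + 7*6 + 6 mod 11 = 0
LHS != RHS

No, not on the curve


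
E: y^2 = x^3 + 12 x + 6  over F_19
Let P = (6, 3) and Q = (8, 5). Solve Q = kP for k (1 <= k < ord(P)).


Enumerate multiples of P until we hit Q = (8, 5):
  1P = (6, 3)
  2P = (8, 14)
  3P = (2, 0)
  4P = (8, 5)
Match found at i = 4.

k = 4


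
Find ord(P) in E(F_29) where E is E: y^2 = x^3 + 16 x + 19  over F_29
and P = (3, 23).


Compute successive multiples of P until we hit O:
  1P = (3, 23)
  2P = (1, 23)
  3P = (25, 6)
  4P = (14, 0)
  5P = (25, 23)
  6P = (1, 6)
  7P = (3, 6)
  8P = O

ord(P) = 8


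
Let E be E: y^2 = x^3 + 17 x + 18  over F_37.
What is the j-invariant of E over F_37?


Delta = -16(4 a^3 + 27 b^2) mod 37 = 34
-1728 * (4 a)^3 = -1728 * (4*17)^3 mod 37 = 29
j = 29 * 34^(-1) mod 37 = 15

j = 15 (mod 37)


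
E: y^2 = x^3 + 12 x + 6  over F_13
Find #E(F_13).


For each x in F_13, count y with y^2 = x^3 + 12 x + 6 mod 13:
  x = 2: RHS = 12, y in [5, 8]  -> 2 point(s)
  x = 3: RHS = 4, y in [2, 11]  -> 2 point(s)
  x = 4: RHS = 1, y in [1, 12]  -> 2 point(s)
  x = 5: RHS = 9, y in [3, 10]  -> 2 point(s)
  x = 7: RHS = 4, y in [2, 11]  -> 2 point(s)
  x = 8: RHS = 3, y in [4, 9]  -> 2 point(s)
  x = 11: RHS = 0, y in [0]  -> 1 point(s)
Affine points: 13. Add the point at infinity: total = 14.

#E(F_13) = 14


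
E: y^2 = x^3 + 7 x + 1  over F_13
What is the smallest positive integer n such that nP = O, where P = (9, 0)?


Compute successive multiples of P until we hit O:
  1P = (9, 0)
  2P = O

ord(P) = 2


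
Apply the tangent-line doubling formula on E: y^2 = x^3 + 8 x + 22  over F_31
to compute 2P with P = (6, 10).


Doubling: s = (3 x1^2 + a) / (2 y1)
s = (3*6^2 + 8) / (2*10) mod 31 = 12
x3 = s^2 - 2 x1 mod 31 = 12^2 - 2*6 = 8
y3 = s (x1 - x3) - y1 mod 31 = 12 * (6 - 8) - 10 = 28

2P = (8, 28)


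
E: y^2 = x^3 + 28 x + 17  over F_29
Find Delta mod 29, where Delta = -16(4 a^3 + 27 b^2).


4 a^3 + 27 b^2 = 4*28^3 + 27*17^2 = 87808 + 7803 = 95611
Delta = -16 * (95611) = -1529776
Delta mod 29 = 3

Delta = 3 (mod 29)


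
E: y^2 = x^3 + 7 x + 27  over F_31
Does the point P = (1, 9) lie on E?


Check whether y^2 = x^3 + 7 x + 27 (mod 31) for (x, y) = (1, 9).
LHS: y^2 = 9^2 mod 31 = 19
RHS: x^3 + 7 x + 27 = 1^3 + 7*1 + 27 mod 31 = 4
LHS != RHS

No, not on the curve


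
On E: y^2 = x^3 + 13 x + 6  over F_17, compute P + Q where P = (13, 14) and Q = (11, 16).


P != Q, so use the chord formula.
s = (y2 - y1) / (x2 - x1) = (2) / (15) mod 17 = 16
x3 = s^2 - x1 - x2 mod 17 = 16^2 - 13 - 11 = 11
y3 = s (x1 - x3) - y1 mod 17 = 16 * (13 - 11) - 14 = 1

P + Q = (11, 1)


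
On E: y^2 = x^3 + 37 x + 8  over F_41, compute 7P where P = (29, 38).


k = 7 = 111_2 (binary, LSB first: 111)
Double-and-add from P = (29, 38):
  bit 0 = 1: acc = O + (29, 38) = (29, 38)
  bit 1 = 1: acc = (29, 38) + (33, 15) = (30, 19)
  bit 2 = 1: acc = (30, 19) + (15, 24) = (28, 35)

7P = (28, 35)


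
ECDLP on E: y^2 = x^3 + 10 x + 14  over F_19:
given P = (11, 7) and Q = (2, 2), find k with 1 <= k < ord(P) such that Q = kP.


Enumerate multiples of P until we hit Q = (2, 2):
  1P = (11, 7)
  2P = (2, 17)
  3P = (7, 16)
  4P = (12, 0)
  5P = (7, 3)
  6P = (2, 2)
Match found at i = 6.

k = 6


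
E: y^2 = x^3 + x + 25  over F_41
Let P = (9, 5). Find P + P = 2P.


Doubling: s = (3 x1^2 + a) / (2 y1)
s = (3*9^2 + 1) / (2*5) mod 41 = 8
x3 = s^2 - 2 x1 mod 41 = 8^2 - 2*9 = 5
y3 = s (x1 - x3) - y1 mod 41 = 8 * (9 - 5) - 5 = 27

2P = (5, 27)


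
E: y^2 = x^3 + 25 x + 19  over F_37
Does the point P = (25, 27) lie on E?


Check whether y^2 = x^3 + 25 x + 19 (mod 37) for (x, y) = (25, 27).
LHS: y^2 = 27^2 mod 37 = 26
RHS: x^3 + 25 x + 19 = 25^3 + 25*25 + 19 mod 37 = 26
LHS = RHS

Yes, on the curve


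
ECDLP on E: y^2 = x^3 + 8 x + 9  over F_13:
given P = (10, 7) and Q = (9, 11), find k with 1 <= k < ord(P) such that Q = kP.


Enumerate multiples of P until we hit Q = (9, 11):
  1P = (10, 7)
  2P = (9, 2)
  3P = (6, 0)
  4P = (9, 11)
Match found at i = 4.

k = 4


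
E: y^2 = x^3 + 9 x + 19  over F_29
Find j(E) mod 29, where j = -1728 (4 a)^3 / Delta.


Delta = -16(4 a^3 + 27 b^2) mod 29 = 15
-1728 * (4 a)^3 = -1728 * (4*9)^3 mod 29 = 27
j = 27 * 15^(-1) mod 29 = 25

j = 25 (mod 29)


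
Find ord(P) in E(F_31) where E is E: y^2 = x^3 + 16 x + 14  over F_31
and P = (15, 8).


Compute successive multiples of P until we hit O:
  1P = (15, 8)
  2P = (15, 23)
  3P = O

ord(P) = 3


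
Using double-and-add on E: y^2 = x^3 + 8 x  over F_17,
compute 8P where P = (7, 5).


k = 8 = 1000_2 (binary, LSB first: 0001)
Double-and-add from P = (7, 5):
  bit 0 = 0: acc unchanged = O
  bit 1 = 0: acc unchanged = O
  bit 2 = 0: acc unchanged = O
  bit 3 = 1: acc = O + (1, 14) = (1, 14)

8P = (1, 14)


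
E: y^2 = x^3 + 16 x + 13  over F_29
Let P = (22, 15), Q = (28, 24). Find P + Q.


P != Q, so use the chord formula.
s = (y2 - y1) / (x2 - x1) = (9) / (6) mod 29 = 16
x3 = s^2 - x1 - x2 mod 29 = 16^2 - 22 - 28 = 3
y3 = s (x1 - x3) - y1 mod 29 = 16 * (22 - 3) - 15 = 28

P + Q = (3, 28)


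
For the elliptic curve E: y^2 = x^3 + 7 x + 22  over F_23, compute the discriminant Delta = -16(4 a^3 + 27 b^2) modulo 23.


4 a^3 + 27 b^2 = 4*7^3 + 27*22^2 = 1372 + 13068 = 14440
Delta = -16 * (14440) = -231040
Delta mod 23 = 18

Delta = 18 (mod 23)


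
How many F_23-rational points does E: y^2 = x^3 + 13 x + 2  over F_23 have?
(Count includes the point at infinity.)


For each x in F_23, count y with y^2 = x^3 + 13 x + 2 mod 23:
  x = 0: RHS = 2, y in [5, 18]  -> 2 point(s)
  x = 1: RHS = 16, y in [4, 19]  -> 2 point(s)
  x = 2: RHS = 13, y in [6, 17]  -> 2 point(s)
  x = 4: RHS = 3, y in [7, 16]  -> 2 point(s)
  x = 5: RHS = 8, y in [10, 13]  -> 2 point(s)
  x = 11: RHS = 4, y in [2, 21]  -> 2 point(s)
  x = 12: RHS = 0, y in [0]  -> 1 point(s)
  x = 19: RHS = 1, y in [1, 22]  -> 2 point(s)
Affine points: 15. Add the point at infinity: total = 16.

#E(F_23) = 16


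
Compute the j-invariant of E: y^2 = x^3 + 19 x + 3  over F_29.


Delta = -16(4 a^3 + 27 b^2) mod 29 = 24
-1728 * (4 a)^3 = -1728 * (4*19)^3 mod 29 = 7
j = 7 * 24^(-1) mod 29 = 16

j = 16 (mod 29)


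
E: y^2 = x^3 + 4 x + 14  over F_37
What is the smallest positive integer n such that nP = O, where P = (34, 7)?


Compute successive multiples of P until we hit O:
  1P = (34, 7)
  2P = (16, 17)
  3P = (17, 0)
  4P = (16, 20)
  5P = (34, 30)
  6P = O

ord(P) = 6


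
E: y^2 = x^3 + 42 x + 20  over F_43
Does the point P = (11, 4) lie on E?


Check whether y^2 = x^3 + 42 x + 20 (mod 43) for (x, y) = (11, 4).
LHS: y^2 = 4^2 mod 43 = 16
RHS: x^3 + 42 x + 20 = 11^3 + 42*11 + 20 mod 43 = 7
LHS != RHS

No, not on the curve


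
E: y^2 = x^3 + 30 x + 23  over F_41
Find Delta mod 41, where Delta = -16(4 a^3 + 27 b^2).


4 a^3 + 27 b^2 = 4*30^3 + 27*23^2 = 108000 + 14283 = 122283
Delta = -16 * (122283) = -1956528
Delta mod 41 = 33

Delta = 33 (mod 41)


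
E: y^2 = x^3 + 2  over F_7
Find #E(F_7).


For each x in F_7, count y with y^2 = x^3 + 0 x + 2 mod 7:
  x = 0: RHS = 2, y in [3, 4]  -> 2 point(s)
  x = 3: RHS = 1, y in [1, 6]  -> 2 point(s)
  x = 5: RHS = 1, y in [1, 6]  -> 2 point(s)
  x = 6: RHS = 1, y in [1, 6]  -> 2 point(s)
Affine points: 8. Add the point at infinity: total = 9.

#E(F_7) = 9


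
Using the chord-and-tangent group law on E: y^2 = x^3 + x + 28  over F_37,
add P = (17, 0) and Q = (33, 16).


P != Q, so use the chord formula.
s = (y2 - y1) / (x2 - x1) = (16) / (16) mod 37 = 1
x3 = s^2 - x1 - x2 mod 37 = 1^2 - 17 - 33 = 25
y3 = s (x1 - x3) - y1 mod 37 = 1 * (17 - 25) - 0 = 29

P + Q = (25, 29)


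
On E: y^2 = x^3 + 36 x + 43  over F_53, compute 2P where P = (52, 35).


Doubling: s = (3 x1^2 + a) / (2 y1)
s = (3*52^2 + 36) / (2*35) mod 53 = 21
x3 = s^2 - 2 x1 mod 53 = 21^2 - 2*52 = 19
y3 = s (x1 - x3) - y1 mod 53 = 21 * (52 - 19) - 35 = 22

2P = (19, 22)


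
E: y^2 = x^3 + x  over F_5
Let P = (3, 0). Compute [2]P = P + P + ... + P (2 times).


k = 2 = 10_2 (binary, LSB first: 01)
Double-and-add from P = (3, 0):
  bit 0 = 0: acc unchanged = O
  bit 1 = 1: acc = O + O = O

2P = O


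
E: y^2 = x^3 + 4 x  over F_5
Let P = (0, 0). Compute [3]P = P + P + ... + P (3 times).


k = 3 = 11_2 (binary, LSB first: 11)
Double-and-add from P = (0, 0):
  bit 0 = 1: acc = O + (0, 0) = (0, 0)
  bit 1 = 1: acc = (0, 0) + O = (0, 0)

3P = (0, 0)


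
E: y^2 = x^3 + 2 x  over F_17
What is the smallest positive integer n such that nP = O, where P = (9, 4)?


Compute successive multiples of P until we hit O:
  1P = (9, 4)
  2P = (8, 16)
  3P = (8, 1)
  4P = (9, 13)
  5P = O

ord(P) = 5


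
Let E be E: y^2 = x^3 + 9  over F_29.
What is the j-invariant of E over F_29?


Delta = -16(4 a^3 + 27 b^2) mod 29 = 11
-1728 * (4 a)^3 = -1728 * (4*0)^3 mod 29 = 0
j = 0 * 11^(-1) mod 29 = 0

j = 0 (mod 29)


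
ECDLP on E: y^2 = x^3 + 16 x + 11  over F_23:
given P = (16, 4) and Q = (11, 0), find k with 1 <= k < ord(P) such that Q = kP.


Enumerate multiples of P until we hit Q = (11, 0):
  1P = (16, 4)
  2P = (4, 22)
  3P = (11, 0)
Match found at i = 3.

k = 3


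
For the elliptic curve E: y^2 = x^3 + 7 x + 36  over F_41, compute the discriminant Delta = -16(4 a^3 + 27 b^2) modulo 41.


4 a^3 + 27 b^2 = 4*7^3 + 27*36^2 = 1372 + 34992 = 36364
Delta = -16 * (36364) = -581824
Delta mod 41 = 7

Delta = 7 (mod 41)


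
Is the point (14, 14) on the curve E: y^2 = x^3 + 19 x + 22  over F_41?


Check whether y^2 = x^3 + 19 x + 22 (mod 41) for (x, y) = (14, 14).
LHS: y^2 = 14^2 mod 41 = 32
RHS: x^3 + 19 x + 22 = 14^3 + 19*14 + 22 mod 41 = 39
LHS != RHS

No, not on the curve


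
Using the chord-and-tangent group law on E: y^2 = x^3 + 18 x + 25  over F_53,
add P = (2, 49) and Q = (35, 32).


P != Q, so use the chord formula.
s = (y2 - y1) / (x2 - x1) = (36) / (33) mod 53 = 30
x3 = s^2 - x1 - x2 mod 53 = 30^2 - 2 - 35 = 15
y3 = s (x1 - x3) - y1 mod 53 = 30 * (2 - 15) - 49 = 38

P + Q = (15, 38)


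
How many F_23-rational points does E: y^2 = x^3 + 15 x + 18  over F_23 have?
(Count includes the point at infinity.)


For each x in F_23, count y with y^2 = x^3 + 15 x + 18 mod 23:
  x = 0: RHS = 18, y in [8, 15]  -> 2 point(s)
  x = 4: RHS = 4, y in [2, 21]  -> 2 point(s)
  x = 6: RHS = 2, y in [5, 18]  -> 2 point(s)
  x = 7: RHS = 6, y in [11, 12]  -> 2 point(s)
  x = 8: RHS = 6, y in [11, 12]  -> 2 point(s)
  x = 9: RHS = 8, y in [10, 13]  -> 2 point(s)
  x = 10: RHS = 18, y in [8, 15]  -> 2 point(s)
  x = 13: RHS = 18, y in [8, 15]  -> 2 point(s)
  x = 18: RHS = 2, y in [5, 18]  -> 2 point(s)
  x = 19: RHS = 9, y in [3, 20]  -> 2 point(s)
  x = 21: RHS = 3, y in [7, 16]  -> 2 point(s)
  x = 22: RHS = 2, y in [5, 18]  -> 2 point(s)
Affine points: 24. Add the point at infinity: total = 25.

#E(F_23) = 25


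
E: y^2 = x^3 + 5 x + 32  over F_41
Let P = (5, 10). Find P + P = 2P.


Doubling: s = (3 x1^2 + a) / (2 y1)
s = (3*5^2 + 5) / (2*10) mod 41 = 4
x3 = s^2 - 2 x1 mod 41 = 4^2 - 2*5 = 6
y3 = s (x1 - x3) - y1 mod 41 = 4 * (5 - 6) - 10 = 27

2P = (6, 27)


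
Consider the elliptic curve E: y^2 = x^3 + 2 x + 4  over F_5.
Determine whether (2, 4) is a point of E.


Check whether y^2 = x^3 + 2 x + 4 (mod 5) for (x, y) = (2, 4).
LHS: y^2 = 4^2 mod 5 = 1
RHS: x^3 + 2 x + 4 = 2^3 + 2*2 + 4 mod 5 = 1
LHS = RHS

Yes, on the curve


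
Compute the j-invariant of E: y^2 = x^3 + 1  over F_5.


Delta = -16(4 a^3 + 27 b^2) mod 5 = 3
-1728 * (4 a)^3 = -1728 * (4*0)^3 mod 5 = 0
j = 0 * 3^(-1) mod 5 = 0

j = 0 (mod 5)


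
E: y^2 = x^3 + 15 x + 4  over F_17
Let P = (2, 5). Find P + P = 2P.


Doubling: s = (3 x1^2 + a) / (2 y1)
s = (3*2^2 + 15) / (2*5) mod 17 = 1
x3 = s^2 - 2 x1 mod 17 = 1^2 - 2*2 = 14
y3 = s (x1 - x3) - y1 mod 17 = 1 * (2 - 14) - 5 = 0

2P = (14, 0)


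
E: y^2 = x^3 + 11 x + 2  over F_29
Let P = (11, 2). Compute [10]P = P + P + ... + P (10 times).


k = 10 = 1010_2 (binary, LSB first: 0101)
Double-and-add from P = (11, 2):
  bit 0 = 0: acc unchanged = O
  bit 1 = 1: acc = O + (13, 14) = (13, 14)
  bit 2 = 0: acc unchanged = (13, 14)
  bit 3 = 1: acc = (13, 14) + (27, 28) = (19, 9)

10P = (19, 9)


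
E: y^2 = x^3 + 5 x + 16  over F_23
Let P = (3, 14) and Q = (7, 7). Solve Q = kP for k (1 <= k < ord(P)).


Enumerate multiples of P until we hit Q = (7, 7):
  1P = (3, 14)
  2P = (0, 19)
  3P = (10, 13)
  4P = (18, 21)
  5P = (6, 3)
  6P = (7, 16)
  7P = (19, 1)
  8P = (19, 22)
  9P = (7, 7)
Match found at i = 9.

k = 9


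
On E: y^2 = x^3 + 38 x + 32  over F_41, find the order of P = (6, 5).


Compute successive multiples of P until we hit O:
  1P = (6, 5)
  2P = (6, 36)
  3P = O

ord(P) = 3


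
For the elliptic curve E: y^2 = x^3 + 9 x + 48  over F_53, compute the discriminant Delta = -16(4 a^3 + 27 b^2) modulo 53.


4 a^3 + 27 b^2 = 4*9^3 + 27*48^2 = 2916 + 62208 = 65124
Delta = -16 * (65124) = -1041984
Delta mod 53 = 49

Delta = 49 (mod 53)


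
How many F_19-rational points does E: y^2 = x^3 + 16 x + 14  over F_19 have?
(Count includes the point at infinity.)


For each x in F_19, count y with y^2 = x^3 + 16 x + 14 mod 19:
  x = 2: RHS = 16, y in [4, 15]  -> 2 point(s)
  x = 4: RHS = 9, y in [3, 16]  -> 2 point(s)
  x = 11: RHS = 1, y in [1, 18]  -> 2 point(s)
  x = 13: RHS = 6, y in [5, 14]  -> 2 point(s)
  x = 15: RHS = 0, y in [0]  -> 1 point(s)
  x = 18: RHS = 16, y in [4, 15]  -> 2 point(s)
Affine points: 11. Add the point at infinity: total = 12.

#E(F_19) = 12


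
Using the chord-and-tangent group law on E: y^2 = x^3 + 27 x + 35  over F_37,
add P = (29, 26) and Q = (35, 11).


P != Q, so use the chord formula.
s = (y2 - y1) / (x2 - x1) = (22) / (6) mod 37 = 16
x3 = s^2 - x1 - x2 mod 37 = 16^2 - 29 - 35 = 7
y3 = s (x1 - x3) - y1 mod 37 = 16 * (29 - 7) - 26 = 30

P + Q = (7, 30)


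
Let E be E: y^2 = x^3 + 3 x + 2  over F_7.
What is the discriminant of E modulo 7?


4 a^3 + 27 b^2 = 4*3^3 + 27*2^2 = 108 + 108 = 216
Delta = -16 * (216) = -3456
Delta mod 7 = 2

Delta = 2 (mod 7)


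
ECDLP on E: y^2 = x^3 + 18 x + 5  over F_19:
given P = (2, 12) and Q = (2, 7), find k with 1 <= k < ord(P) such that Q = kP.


Enumerate multiples of P until we hit Q = (2, 7):
  1P = (2, 12)
  2P = (13, 17)
  3P = (13, 2)
  4P = (2, 7)
Match found at i = 4.

k = 4


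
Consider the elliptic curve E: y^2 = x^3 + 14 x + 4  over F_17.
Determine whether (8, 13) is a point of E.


Check whether y^2 = x^3 + 14 x + 4 (mod 17) for (x, y) = (8, 13).
LHS: y^2 = 13^2 mod 17 = 16
RHS: x^3 + 14 x + 4 = 8^3 + 14*8 + 4 mod 17 = 16
LHS = RHS

Yes, on the curve


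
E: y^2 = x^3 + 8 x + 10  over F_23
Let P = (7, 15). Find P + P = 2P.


Doubling: s = (3 x1^2 + a) / (2 y1)
s = (3*7^2 + 8) / (2*15) mod 23 = 9
x3 = s^2 - 2 x1 mod 23 = 9^2 - 2*7 = 21
y3 = s (x1 - x3) - y1 mod 23 = 9 * (7 - 21) - 15 = 20

2P = (21, 20)


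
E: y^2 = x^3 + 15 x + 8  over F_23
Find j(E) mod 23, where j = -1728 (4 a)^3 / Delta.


Delta = -16(4 a^3 + 27 b^2) mod 23 = 14
-1728 * (4 a)^3 = -1728 * (4*15)^3 mod 23 = 2
j = 2 * 14^(-1) mod 23 = 10

j = 10 (mod 23)


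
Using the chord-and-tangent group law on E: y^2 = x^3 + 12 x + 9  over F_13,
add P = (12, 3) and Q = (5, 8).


P != Q, so use the chord formula.
s = (y2 - y1) / (x2 - x1) = (5) / (6) mod 13 = 3
x3 = s^2 - x1 - x2 mod 13 = 3^2 - 12 - 5 = 5
y3 = s (x1 - x3) - y1 mod 13 = 3 * (12 - 5) - 3 = 5

P + Q = (5, 5)


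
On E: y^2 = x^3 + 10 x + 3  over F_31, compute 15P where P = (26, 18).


k = 15 = 1111_2 (binary, LSB first: 1111)
Double-and-add from P = (26, 18):
  bit 0 = 1: acc = O + (26, 18) = (26, 18)
  bit 1 = 1: acc = (26, 18) + (20, 22) = (13, 25)
  bit 2 = 1: acc = (13, 25) + (11, 24) = (15, 5)
  bit 3 = 1: acc = (15, 5) + (6, 0) = (26, 13)

15P = (26, 13)


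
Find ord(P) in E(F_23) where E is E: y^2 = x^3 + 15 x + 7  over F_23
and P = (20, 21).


Compute successive multiples of P until we hit O:
  1P = (20, 21)
  2P = (7, 15)
  3P = (12, 11)
  4P = (17, 0)
  5P = (12, 12)
  6P = (7, 8)
  7P = (20, 2)
  8P = O

ord(P) = 8


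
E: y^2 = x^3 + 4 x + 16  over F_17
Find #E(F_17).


For each x in F_17, count y with y^2 = x^3 + 4 x + 16 mod 17:
  x = 0: RHS = 16, y in [4, 13]  -> 2 point(s)
  x = 1: RHS = 4, y in [2, 15]  -> 2 point(s)
  x = 2: RHS = 15, y in [7, 10]  -> 2 point(s)
  x = 3: RHS = 4, y in [2, 15]  -> 2 point(s)
  x = 5: RHS = 8, y in [5, 12]  -> 2 point(s)
  x = 6: RHS = 1, y in [1, 16]  -> 2 point(s)
  x = 7: RHS = 13, y in [8, 9]  -> 2 point(s)
  x = 8: RHS = 16, y in [4, 13]  -> 2 point(s)
  x = 9: RHS = 16, y in [4, 13]  -> 2 point(s)
  x = 10: RHS = 2, y in [6, 11]  -> 2 point(s)
  x = 13: RHS = 4, y in [2, 15]  -> 2 point(s)
  x = 15: RHS = 0, y in [0]  -> 1 point(s)
Affine points: 23. Add the point at infinity: total = 24.

#E(F_17) = 24
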